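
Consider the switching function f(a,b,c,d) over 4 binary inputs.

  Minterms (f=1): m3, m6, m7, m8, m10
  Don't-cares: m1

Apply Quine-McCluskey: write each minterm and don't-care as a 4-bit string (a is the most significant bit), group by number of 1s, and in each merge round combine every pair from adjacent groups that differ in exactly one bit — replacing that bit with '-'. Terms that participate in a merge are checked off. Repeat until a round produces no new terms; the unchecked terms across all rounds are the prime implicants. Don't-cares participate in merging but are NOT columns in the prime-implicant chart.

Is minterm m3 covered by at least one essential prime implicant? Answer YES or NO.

Round 0: 0001✓ 0011✓ 0110✓ 0111✓ 1000✓ 1010✓
Round 1: 0-11 00-1 011- 10-0
PIs = {0-11, 00-1, 011-, 10-0}
Coverage chart:
  m3: 0-11,00-1
  m6: 011- ←essential
  m7: 0-11,011-
  m8: 10-0 ←essential
  m10: 10-0 ←essential
Essential: 011-, 10-0

NO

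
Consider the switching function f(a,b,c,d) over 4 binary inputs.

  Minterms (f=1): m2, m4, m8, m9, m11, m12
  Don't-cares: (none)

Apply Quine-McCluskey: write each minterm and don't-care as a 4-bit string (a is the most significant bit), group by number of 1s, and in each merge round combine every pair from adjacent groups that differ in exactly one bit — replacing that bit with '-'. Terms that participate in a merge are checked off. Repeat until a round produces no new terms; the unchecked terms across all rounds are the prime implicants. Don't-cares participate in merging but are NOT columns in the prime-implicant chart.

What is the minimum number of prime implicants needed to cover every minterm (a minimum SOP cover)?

size-2^0 implicants → 0010  0100(✓)  1000(✓)  1001(✓)  1011(✓)  1100(✓)
size-2^1 implicants → -100  1-00  10-1  100-
Unchecked terms (primes): -100, 0010, 1-00, 10-1, 100-
Minterm coverage:
  m2 ⊆ 0010 [E]
  m4 ⊆ -100 [E]
  m8 ⊆ 1-00,100-
  m9 ⊆ 10-1,100-
  m11 ⊆ 10-1 [E]
  m12 ⊆ -100,1-00
E = {-100, 0010, 10-1}
Petrick residual → 1-00
Cover = bc'd' + a'b'cd' + ac'd' + ab'd  |cover|=4

4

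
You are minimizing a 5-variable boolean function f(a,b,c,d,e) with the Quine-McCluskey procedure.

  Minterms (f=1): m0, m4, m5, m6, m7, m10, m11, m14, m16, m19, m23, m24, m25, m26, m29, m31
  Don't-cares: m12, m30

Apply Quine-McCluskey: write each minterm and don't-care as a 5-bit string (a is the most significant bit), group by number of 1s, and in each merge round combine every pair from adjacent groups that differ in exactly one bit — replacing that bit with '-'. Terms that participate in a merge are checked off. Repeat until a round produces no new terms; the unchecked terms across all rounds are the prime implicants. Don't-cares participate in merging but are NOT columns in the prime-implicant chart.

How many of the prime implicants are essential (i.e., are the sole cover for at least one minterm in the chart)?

3

Round 0: 00000✓ 00100✓ 00101✓ 00110✓ 00111✓ 01010✓ 01011✓ 01100✓ 01110✓ 10000✓ 10011✓ 10111✓ 11000✓ 11001✓ 11010✓ 11101✓ 11110✓ 11111✓
Round 1: -0000 -0111 -1010✓ -1110✓ 0-100✓ 0-110✓ 00-00 001-0✓ 001-1✓ 0010-✓ 0011-✓ 01-10✓ 0101- 011-0✓ 1-000 1-111 10-11 11-01 11-10✓ 110-0 1100- 111-1 1111-
Round 2: -1-10 0-1-0 001--
PIs = {-0000, -0111, -1-10, 0-1-0, 00-00, 001--, 0101-, 1-000, 1-111, 10-11, 11-01, 110-0, 1100-, 111-1, 1111-}
Coverage chart:
  m0: -0000,00-00
  m4: 0-1-0,00-00,001--
  m5: 001-- ←essential
  m6: 0-1-0,001--
  m7: -0111,001--
  m10: -1-10,0101-
  m11: 0101- ←essential
  m14: -1-10,0-1-0
  m16: -0000,1-000
  m19: 10-11 ←essential
  m23: -0111,1-111,10-11
  m24: 1-000,110-0,1100-
  m25: 11-01,1100-
  m26: -1-10,110-0
  m29: 11-01,111-1
  m31: 1-111,111-1,1111-
Essential: 001--, 0101-, 10-11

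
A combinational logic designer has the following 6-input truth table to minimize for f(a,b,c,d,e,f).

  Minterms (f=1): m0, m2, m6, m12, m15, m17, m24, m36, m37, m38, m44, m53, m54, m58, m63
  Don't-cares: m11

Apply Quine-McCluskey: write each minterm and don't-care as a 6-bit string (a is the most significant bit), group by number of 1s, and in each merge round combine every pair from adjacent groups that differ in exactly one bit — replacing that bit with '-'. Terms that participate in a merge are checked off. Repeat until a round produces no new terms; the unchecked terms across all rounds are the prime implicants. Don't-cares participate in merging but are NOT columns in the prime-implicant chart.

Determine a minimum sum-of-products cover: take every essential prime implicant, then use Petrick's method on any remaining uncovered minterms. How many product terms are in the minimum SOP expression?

11

Round 0: 000000✓ 000010✓ 000110✓ 001011✓ 001100✓ 001111✓ 010001 011000 100100✓ 100101✓ 100110✓ 101100✓ 110101✓ 110110✓ 111010 111111
Round 1: -00110 -01100 000-10 0000-0 001-11 1-0101 1-0110 10-100 1001-0 10010-
PIs = {-00110, -01100, 000-10, 0000-0, 001-11, 010001, 011000, 1-0101, 1-0110, 10-100, 1001-0, 10010-, 111010, 111111}
Coverage chart:
  m0: 0000-0 ←essential
  m2: 000-10,0000-0
  m6: -00110,000-10
  m12: -01100 ←essential
  m15: 001-11 ←essential
  m17: 010001 ←essential
  m24: 011000 ←essential
  m36: 10-100,1001-0,10010-
  m37: 1-0101,10010-
  m38: -00110,1-0110,1001-0
  m44: -01100,10-100
  m53: 1-0101 ←essential
  m54: 1-0110 ←essential
  m58: 111010 ←essential
  m63: 111111 ←essential
Essential: -01100, 0000-0, 001-11, 010001, 011000, 1-0101, 1-0110, 111010, 111111
Petrick residual → -00110, 10-100
Min cover (11 terms): b'c'def' + b'cde'f' + a'b'c'd'f' + a'b'cef + a'bc'd'e'f + a'bcd'e'f' + ac'de'f + ac'def' + ab'de'f' + abcd'ef' + abcdef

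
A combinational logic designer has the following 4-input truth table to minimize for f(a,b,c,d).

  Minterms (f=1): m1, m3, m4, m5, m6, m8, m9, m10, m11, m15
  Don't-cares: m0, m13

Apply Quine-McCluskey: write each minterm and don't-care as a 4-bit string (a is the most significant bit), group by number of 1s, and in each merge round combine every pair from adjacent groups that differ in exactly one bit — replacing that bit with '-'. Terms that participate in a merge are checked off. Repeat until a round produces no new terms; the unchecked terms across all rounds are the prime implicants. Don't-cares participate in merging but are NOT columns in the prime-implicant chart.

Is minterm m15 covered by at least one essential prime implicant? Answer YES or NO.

[col 0] 0000*, 0001*, 0011*, 0100*, 0101*, 0110*, 1000*, 1001*, 1010*, 1011*, 1101*, 1111*
[col 1] -000*, -001*, -011*, -101*, 0-00*, 0-01*, 00-1*, 000-*, 01-0, 010-*, 1-01*, 1-11*, 10-0*, 10-1*, 100-*, 101-*, 11-1*
[col 2] --01, -0-1, -00-, 0-0-, 1--1, 10--
Prime implicants: --01, -0-1, -00-, 0-0-, 01-0, 1--1, 10--
PI chart (minterm → PIs covering it):
  1 | --01,-0-1,-00-,0-0-
  3 | -0-1  (sole → essential)
  4 | 0-0-,01-0
  5 | --01,0-0-
  6 | 01-0  (sole → essential)
  8 | -00-,10--
  9 | --01,-0-1,-00-,1--1,10--
  10 | 10--  (sole → essential)
  11 | -0-1,1--1,10--
  15 | 1--1  (sole → essential)
Essential prime implicants: -0-1, 01-0, 1--1, 10--

YES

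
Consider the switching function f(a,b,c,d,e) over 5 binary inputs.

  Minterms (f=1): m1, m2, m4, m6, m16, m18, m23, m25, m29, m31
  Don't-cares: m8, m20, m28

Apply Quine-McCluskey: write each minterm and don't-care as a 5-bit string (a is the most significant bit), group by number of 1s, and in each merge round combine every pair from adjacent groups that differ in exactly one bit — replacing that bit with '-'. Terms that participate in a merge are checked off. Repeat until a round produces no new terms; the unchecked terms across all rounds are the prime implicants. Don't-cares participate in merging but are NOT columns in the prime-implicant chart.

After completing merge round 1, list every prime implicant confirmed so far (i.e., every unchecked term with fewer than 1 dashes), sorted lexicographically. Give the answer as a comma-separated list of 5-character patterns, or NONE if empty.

Round 0: 00001 00010✓ 00100✓ 00110✓ 01000 10000✓ 10010✓ 10100✓ 10111✓ 11001✓ 11100✓ 11101✓ 11111✓
Round 1: -0010 -0100 00-10 001-0 1-100 1-111 10-00 100-0 11-01 111-1 1110-
PIs = {-0010, -0100, 00-10, 00001, 001-0, 01000, 1-100, 1-111, 10-00, 100-0, 11-01, 111-1, 1110-}

00001, 01000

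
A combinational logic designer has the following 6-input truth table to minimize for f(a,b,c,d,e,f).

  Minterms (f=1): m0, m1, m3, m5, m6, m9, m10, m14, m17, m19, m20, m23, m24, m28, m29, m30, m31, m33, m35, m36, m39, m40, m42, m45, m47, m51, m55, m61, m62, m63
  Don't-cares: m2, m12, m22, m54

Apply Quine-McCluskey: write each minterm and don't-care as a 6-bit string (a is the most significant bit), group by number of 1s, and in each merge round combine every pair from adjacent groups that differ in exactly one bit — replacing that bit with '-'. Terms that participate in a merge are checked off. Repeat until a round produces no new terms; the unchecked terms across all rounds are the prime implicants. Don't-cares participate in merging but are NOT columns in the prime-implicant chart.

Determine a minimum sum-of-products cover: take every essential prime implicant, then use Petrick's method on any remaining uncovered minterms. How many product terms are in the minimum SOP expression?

14

Round 0: 000000✓ 000001✓ 000010✓ 000011✓ 000101✓ 000110✓ 001001✓ 001010✓ 001100✓ 001110✓ 010001✓ 010011✓ 010100✓ 010110✓ 010111✓ 011000✓ 011100✓ 011101✓ 011110✓ 011111✓ 100001✓ 100011✓ 100100 100111✓ 101000✓ 101010✓ 101101✓ 101111✓ 110011✓ 110110✓ 110111✓ 111101✓ 111110✓ 111111✓
Round 1: -00001✓ -00011✓ -01010 -10011✓ -10110✓ -10111✓ -11101✓ -11110✓ -11111✓ 0-0001✓ 0-0011✓ 0-0110✓ 0-1100✓ 0-1110✓ 00-001 00-010✓ 00-110✓ 000-01 000-10✓ 0000-0✓ 0000-1✓ 00000-✓ 00001-✓ 001-10✓ 0011-0✓ 01-100✓ 01-110✓ 01-111✓ 010-11✓ 0100-1✓ 0101-0✓ 01011-✓ 011-00 0111-0✓ 0111-1✓ 01110-✓ 01111-✓ 1-0011✓ 1-0111✓ 1-1101✓ 1-1111✓ 10-111✓ 100-11✓ 1000-1✓ 1010-0 1011-1✓ 11-110✓ 11-111✓ 110-11✓ 11011-✓ 1111-1✓ 11111-✓
Round 2: --0011 -000-1 -1-110✓ -1-111✓ -10-11 -1011-✓ -111-1 -1111-✓ 0--110 0-00-1 0-11-0 00--10 0000-- 01-1-0 01-11-✓ 0111-- 1--111 1-0-11 1-11-1 11-11-✓
Round 3: -1-11-
PIs = {--0011, -000-1, -01010, -1-11-, -10-11, -111-1, 0--110, 0-00-1, 0-11-0, 00--10, 00-001, 000-01, 0000--, 01-1-0, 011-00, 0111--, 1--111, 1-0-11, 1-11-1, 100100, 1010-0}
Coverage chart:
  m0: 0000-- ←essential
  m1: -000-1,0-00-1,00-001,000-01,0000--
  m3: --0011,-000-1,0-00-1,0000--
  m5: 000-01 ←essential
  m6: 0--110,00--10
  m9: 00-001 ←essential
  m10: -01010,00--10
  m14: 0--110,0-11-0,00--10
  m17: 0-00-1 ←essential
  m19: --0011,-10-11,0-00-1
  m20: 01-1-0 ←essential
  m23: -1-11-,-10-11
  m24: 011-00 ←essential
  m28: 0-11-0,01-1-0,011-00,0111--
  m29: -111-1,0111--
  m30: -1-11-,0--110,0-11-0,01-1-0,0111--
  m31: -1-11-,-111-1,0111--
  m33: -000-1 ←essential
  m35: --0011,-000-1,1-0-11
  m36: 100100 ←essential
  m39: 1--111,1-0-11
  m40: 1010-0 ←essential
  m42: -01010,1010-0
  m45: 1-11-1 ←essential
  m47: 1--111,1-11-1
  m51: --0011,-10-11,1-0-11
  m55: -1-11-,-10-11,1--111,1-0-11
  m61: -111-1,1-11-1
  m62: -1-11- ←essential
  m63: -1-11-,-111-1,1--111,1-11-1
Essential: -000-1, -1-11-, 0-00-1, 00-001, 000-01, 0000--, 01-1-0, 011-00, 1-11-1, 100100, 1010-0
Petrick residual → -111-1, 00--10, 1-0-11
Min cover (14 terms): b'c'd'f + bde + bcdf + a'c'd'f + a'b'ef' + a'b'd'e'f + a'b'c'e'f + a'b'c'd' + a'bdf' + a'bce'f' + ac'ef + acdf + ab'c'de'f' + ab'cd'f'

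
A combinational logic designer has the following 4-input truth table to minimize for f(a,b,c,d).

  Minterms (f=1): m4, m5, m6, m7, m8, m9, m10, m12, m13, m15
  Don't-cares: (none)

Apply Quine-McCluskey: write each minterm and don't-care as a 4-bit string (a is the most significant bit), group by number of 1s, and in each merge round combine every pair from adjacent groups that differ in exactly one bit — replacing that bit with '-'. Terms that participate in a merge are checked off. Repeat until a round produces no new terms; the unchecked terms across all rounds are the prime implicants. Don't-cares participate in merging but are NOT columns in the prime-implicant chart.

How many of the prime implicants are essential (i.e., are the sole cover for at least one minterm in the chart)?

[col 0] 0100*, 0101*, 0110*, 0111*, 1000*, 1001*, 1010*, 1100*, 1101*, 1111*
[col 1] -100*, -101*, -111*, 01-0*, 01-1*, 010-*, 011-*, 1-00*, 1-01*, 10-0, 100-*, 11-1*, 110-*
[col 2] -1-1, -10-, 01--, 1-0-
Prime implicants: -1-1, -10-, 01--, 1-0-, 10-0
PI chart (minterm → PIs covering it):
  4 | -10-,01--
  5 | -1-1,-10-,01--
  6 | 01--  (sole → essential)
  7 | -1-1,01--
  8 | 1-0-,10-0
  9 | 1-0-  (sole → essential)
  10 | 10-0  (sole → essential)
  12 | -10-,1-0-
  13 | -1-1,-10-,1-0-
  15 | -1-1  (sole → essential)
Essential prime implicants: -1-1, 01--, 1-0-, 10-0

4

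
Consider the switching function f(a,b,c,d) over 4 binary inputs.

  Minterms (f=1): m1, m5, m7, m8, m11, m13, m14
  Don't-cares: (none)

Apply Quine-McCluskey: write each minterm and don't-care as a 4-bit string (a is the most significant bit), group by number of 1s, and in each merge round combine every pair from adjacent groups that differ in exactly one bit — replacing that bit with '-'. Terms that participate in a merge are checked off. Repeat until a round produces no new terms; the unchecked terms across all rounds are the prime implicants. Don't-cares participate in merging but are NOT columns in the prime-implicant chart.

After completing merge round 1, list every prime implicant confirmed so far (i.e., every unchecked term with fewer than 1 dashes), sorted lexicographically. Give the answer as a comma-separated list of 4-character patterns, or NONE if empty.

1000, 1011, 1110

size-2^0 implicants → 0001(✓)  0101(✓)  0111(✓)  1000  1011  1101(✓)  1110
size-2^1 implicants → -101  0-01  01-1
Unchecked terms (primes): -101, 0-01, 01-1, 1000, 1011, 1110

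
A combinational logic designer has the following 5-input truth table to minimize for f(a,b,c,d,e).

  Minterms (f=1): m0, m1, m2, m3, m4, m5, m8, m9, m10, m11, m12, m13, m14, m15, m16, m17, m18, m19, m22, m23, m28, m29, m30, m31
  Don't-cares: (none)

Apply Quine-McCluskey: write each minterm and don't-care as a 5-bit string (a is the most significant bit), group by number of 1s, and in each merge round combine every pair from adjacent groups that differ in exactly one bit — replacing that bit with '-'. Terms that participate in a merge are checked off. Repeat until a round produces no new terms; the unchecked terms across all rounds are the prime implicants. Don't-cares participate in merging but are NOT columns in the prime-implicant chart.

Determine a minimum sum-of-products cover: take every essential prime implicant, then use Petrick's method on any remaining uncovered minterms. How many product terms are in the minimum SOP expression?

[col 0] 00000*, 00001*, 00010*, 00011*, 00100*, 00101*, 01000*, 01001*, 01010*, 01011*, 01100*, 01101*, 01110*, 01111*, 10000*, 10001*, 10010*, 10011*, 10110*, 10111*, 11100*, 11101*, 11110*, 11111*
[col 1] -0000*, -0001*, -0010*, -0011*, -1100*, -1101*, -1110*, -1111*, 0-000*, 0-001*, 0-010*, 0-011*, 0-100*, 0-101*, 00-00*, 00-01*, 000-0*, 000-1*, 0000-*, 0001-*, 0010-*, 01-00*, 01-01*, 01-10*, 01-11*, 010-0*, 010-1*, 0100-*, 0101-*, 011-0*, 011-1*, 0110-*, 0111-*, 1-110*, 1-111*, 10-10*, 10-11*, 100-0*, 100-1*, 1000-*, 1001-*, 1011-*, 111-0*, 111-1*, 1110-*, 1111-*
[col 2] -00-0*, -00-1*, -000-*, -001-*, -11-0*, -11-1*, -110-*, -111-*, 0--00*, 0--01*, 0-0-0*, 0-0-1*, 0-00-*, 0-01-*, 0-10-*, 00-0-*, 000--*, 01--0*, 01--1*, 01-0-*, 01-1-*, 010--*, 011--*, 1-11-, 10-1-, 100--*, 111--*
[col 3] -00--, -11--, 0--0-, 0-0--, 01---
Prime implicants: -00--, -11--, 0--0-, 0-0--, 01---, 1-11-, 10-1-
PI chart (minterm → PIs covering it):
  0 | -00--,0--0-,0-0--
  1 | -00--,0--0-,0-0--
  2 | -00--,0-0--
  3 | -00--,0-0--
  4 | 0--0-  (sole → essential)
  5 | 0--0-  (sole → essential)
  8 | 0--0-,0-0--,01---
  9 | 0--0-,0-0--,01---
  10 | 0-0--,01---
  11 | 0-0--,01---
  12 | -11--,0--0-,01---
  13 | -11--,0--0-,01---
  14 | -11--,01---
  15 | -11--,01---
  16 | -00--  (sole → essential)
  17 | -00--  (sole → essential)
  18 | -00--,10-1-
  19 | -00--,10-1-
  22 | 1-11-,10-1-
  23 | 1-11-,10-1-
  28 | -11--  (sole → essential)
  29 | -11--  (sole → essential)
  30 | -11--,1-11-
  31 | -11--,1-11-
Essential prime implicants: -00--, -11--, 0--0-
Petrick residual → 0-0--, 1-11-
Minimum SOP uses 5 PIs: b'c' + bc + a'd' + a'c' + acd

5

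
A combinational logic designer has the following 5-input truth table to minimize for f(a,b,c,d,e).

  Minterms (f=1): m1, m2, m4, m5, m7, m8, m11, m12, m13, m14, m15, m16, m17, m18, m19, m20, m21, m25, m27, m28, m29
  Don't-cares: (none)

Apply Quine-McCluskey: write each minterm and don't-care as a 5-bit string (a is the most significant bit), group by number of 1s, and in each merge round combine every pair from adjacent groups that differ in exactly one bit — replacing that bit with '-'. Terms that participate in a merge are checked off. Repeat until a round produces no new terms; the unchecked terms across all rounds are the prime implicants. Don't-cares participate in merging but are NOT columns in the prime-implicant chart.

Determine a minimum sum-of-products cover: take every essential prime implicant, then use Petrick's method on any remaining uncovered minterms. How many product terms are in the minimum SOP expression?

size-2^0 implicants → 00001(✓)  00010(✓)  00100(✓)  00101(✓)  00111(✓)  01000(✓)  01011(✓)  01100(✓)  01101(✓)  01110(✓)  01111(✓)  10000(✓)  10001(✓)  10010(✓)  10011(✓)  10100(✓)  10101(✓)  11001(✓)  11011(✓)  11100(✓)  11101(✓)
size-2^1 implicants → -0001(✓)  -0010  -0100(✓)  -0101(✓)  -1011  -1100(✓)  -1101(✓)  0-100(✓)  0-101(✓)  0-111(✓)  00-01(✓)  001-1(✓)  0010-(✓)  01-00  01-11  011-0(✓)  011-1(✓)  0110-(✓)  0111-(✓)  1-001(✓)  1-011(✓)  1-100(✓)  1-101(✓)  10-00(✓)  10-01(✓)  100-0(✓)  100-1(✓)  1000-(✓)  1001-(✓)  1010-(✓)  11-01(✓)  110-1(✓)  1110-(✓)
size-2^2 implicants → --100(✓)  --101(✓)  -0-01  -010-(✓)  -110-(✓)  0-1-1  0-10-(✓)  011--  1--01  1-0-1  1-10-(✓)  10-0-  100--
size-2^3 implicants → --10-
Unchecked terms (primes): --10-, -0-01, -0010, -1011, 0-1-1, 01-00, 01-11, 011--, 1--01, 1-0-1, 10-0-, 100--
Minterm coverage:
  m1 ⊆ -0-01 [E]
  m2 ⊆ -0010 [E]
  m4 ⊆ --10- [E]
  m5 ⊆ --10-,-0-01,0-1-1
  m7 ⊆ 0-1-1 [E]
  m8 ⊆ 01-00 [E]
  m11 ⊆ -1011,01-11
  m12 ⊆ --10-,01-00,011--
  m13 ⊆ --10-,0-1-1,011--
  m14 ⊆ 011-- [E]
  m15 ⊆ 0-1-1,01-11,011--
  m16 ⊆ 10-0-,100--
  m17 ⊆ -0-01,1--01,1-0-1,10-0-,100--
  m18 ⊆ -0010,100--
  m19 ⊆ 1-0-1,100--
  m20 ⊆ --10-,10-0-
  m21 ⊆ --10-,-0-01,1--01,10-0-
  m25 ⊆ 1--01,1-0-1
  m27 ⊆ -1011,1-0-1
  m28 ⊆ --10- [E]
  m29 ⊆ --10-,1--01
E = {--10-, -0-01, -0010, 0-1-1, 01-00, 011--}
Petrick residual → -1011, 1--01, 100--
Cover = cd' + b'd'e + b'c'de' + bc'de + a'ce + a'bd'e' + a'bc + ad'e + ab'c'  |cover|=9

9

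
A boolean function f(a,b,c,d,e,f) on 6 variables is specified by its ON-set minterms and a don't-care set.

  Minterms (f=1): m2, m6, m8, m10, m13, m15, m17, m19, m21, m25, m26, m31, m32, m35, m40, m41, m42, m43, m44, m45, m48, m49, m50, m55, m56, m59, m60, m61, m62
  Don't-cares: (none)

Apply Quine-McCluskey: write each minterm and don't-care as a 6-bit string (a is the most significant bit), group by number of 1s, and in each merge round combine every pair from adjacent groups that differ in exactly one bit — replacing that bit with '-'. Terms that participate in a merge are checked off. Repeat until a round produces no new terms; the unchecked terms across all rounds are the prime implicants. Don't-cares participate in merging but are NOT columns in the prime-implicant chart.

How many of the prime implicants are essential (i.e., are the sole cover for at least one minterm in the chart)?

14

[col 0] 000010*, 000110*, 001000*, 001010*, 001101*, 001111*, 010001*, 010011*, 010101*, 011001*, 011010*, 011111*, 100000*, 100011*, 101000*, 101001*, 101010*, 101011*, 101100*, 101101*, 110000*, 110001*, 110010*, 110111, 111000*, 111011*, 111100*, 111101*, 111110*
[col 1] -01000*, -01010*, -01101, -10001, 0-1010, 0-1111, 00-010, 000-10, 0010-0*, 0011-1, 01-001, 010-01, 0100-1, 1-0000*, 1-1000*, 1-1011, 1-1100*, 1-1101*, 10-000*, 10-011, 101-00*, 101-01*, 1010-0*, 1010-1*, 10100-*, 10101-*, 10110-*, 11-000*, 1100-0, 11000-, 111-00*, 1111-0, 11110-*
[col 2] -010-0, 1--000, 1-1-00, 1-110-, 101-0-, 1010--
Prime implicants: -010-0, -01101, -10001, 0-1010, 0-1111, 00-010, 000-10, 0011-1, 01-001, 010-01, 0100-1, 1--000, 1-1-00, 1-1011, 1-110-, 10-011, 101-0-, 1010--, 1100-0, 11000-, 110111, 1111-0
PI chart (minterm → PIs covering it):
  2 | 00-010,000-10
  6 | 000-10  (sole → essential)
  8 | -010-0  (sole → essential)
  10 | -010-0,0-1010,00-010
  13 | -01101,0011-1
  15 | 0-1111,0011-1
  17 | -10001,01-001,010-01,0100-1
  19 | 0100-1  (sole → essential)
  21 | 010-01  (sole → essential)
  25 | 01-001  (sole → essential)
  26 | 0-1010  (sole → essential)
  31 | 0-1111  (sole → essential)
  32 | 1--000  (sole → essential)
  35 | 10-011  (sole → essential)
  40 | -010-0,1--000,1-1-00,101-0-,1010--
  41 | 101-0-,1010--
  42 | -010-0,1010--
  43 | 1-1011,10-011,1010--
  44 | 1-1-00,1-110-,101-0-
  45 | -01101,1-110-,101-0-
  48 | 1--000,1100-0,11000-
  49 | -10001,11000-
  50 | 1100-0  (sole → essential)
  55 | 110111  (sole → essential)
  56 | 1--000,1-1-00
  59 | 1-1011  (sole → essential)
  60 | 1-1-00,1-110-,1111-0
  61 | 1-110-  (sole → essential)
  62 | 1111-0  (sole → essential)
Essential prime implicants: -010-0, 0-1010, 0-1111, 000-10, 01-001, 010-01, 0100-1, 1--000, 1-1011, 1-110-, 10-011, 1100-0, 110111, 1111-0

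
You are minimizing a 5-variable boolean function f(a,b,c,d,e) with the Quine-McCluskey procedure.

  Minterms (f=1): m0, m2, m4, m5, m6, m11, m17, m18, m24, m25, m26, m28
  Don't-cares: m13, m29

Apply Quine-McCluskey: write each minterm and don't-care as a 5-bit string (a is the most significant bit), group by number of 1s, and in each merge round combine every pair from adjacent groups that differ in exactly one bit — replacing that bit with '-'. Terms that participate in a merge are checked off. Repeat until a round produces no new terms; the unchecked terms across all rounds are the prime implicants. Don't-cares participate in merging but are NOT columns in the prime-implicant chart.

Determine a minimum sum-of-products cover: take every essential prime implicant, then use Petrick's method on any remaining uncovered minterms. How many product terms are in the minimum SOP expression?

size-2^0 implicants → 00000(✓)  00010(✓)  00100(✓)  00101(✓)  00110(✓)  01011  01101(✓)  10001(✓)  10010(✓)  11000(✓)  11001(✓)  11010(✓)  11100(✓)  11101(✓)
size-2^1 implicants → -0010  -1101  0-101  00-00(✓)  00-10(✓)  000-0(✓)  001-0(✓)  0010-  1-001  1-010  11-00(✓)  11-01(✓)  110-0  1100-(✓)  1110-(✓)
size-2^2 implicants → 00--0  11-0-
Unchecked terms (primes): -0010, -1101, 0-101, 00--0, 0010-, 01011, 1-001, 1-010, 11-0-, 110-0
Minterm coverage:
  m0 ⊆ 00--0 [E]
  m2 ⊆ -0010,00--0
  m4 ⊆ 00--0,0010-
  m5 ⊆ 0-101,0010-
  m6 ⊆ 00--0 [E]
  m11 ⊆ 01011 [E]
  m17 ⊆ 1-001 [E]
  m18 ⊆ -0010,1-010
  m24 ⊆ 11-0-,110-0
  m25 ⊆ 1-001,11-0-
  m26 ⊆ 1-010,110-0
  m28 ⊆ 11-0- [E]
E = {00--0, 01011, 1-001, 11-0-}
Petrick residual → 0-101, 1-010
Cover = a'cd'e + a'b'e' + a'bc'de + ac'd'e + ac'de' + abd'  |cover|=6

6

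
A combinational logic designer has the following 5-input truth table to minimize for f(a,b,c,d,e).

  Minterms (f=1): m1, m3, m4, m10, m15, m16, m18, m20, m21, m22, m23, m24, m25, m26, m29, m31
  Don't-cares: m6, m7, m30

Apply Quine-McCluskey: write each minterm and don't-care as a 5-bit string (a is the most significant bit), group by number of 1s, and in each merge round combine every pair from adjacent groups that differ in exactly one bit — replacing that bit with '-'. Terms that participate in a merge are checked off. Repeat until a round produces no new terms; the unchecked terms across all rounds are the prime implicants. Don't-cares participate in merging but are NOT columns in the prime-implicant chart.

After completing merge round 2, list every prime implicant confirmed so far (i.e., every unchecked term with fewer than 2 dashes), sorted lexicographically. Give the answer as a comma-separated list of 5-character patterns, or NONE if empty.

-1010, 00-11, 000-1, 11-01, 1100-

[col 0] 00001*, 00011*, 00100*, 00110*, 00111*, 01010*, 01111*, 10000*, 10010*, 10100*, 10101*, 10110*, 10111*, 11000*, 11001*, 11010*, 11101*, 11110*, 11111*
[col 1] -0100*, -0110*, -0111*, -1010, -1111*, 0-111*, 00-11, 000-1, 001-0*, 0011-*, 1-000*, 1-010*, 1-101*, 1-110*, 1-111*, 10-00*, 10-10*, 100-0*, 101-0*, 101-1*, 1010-*, 1011-*, 11-01, 11-10*, 110-0*, 1100-, 111-1*, 1111-*
[col 2] --111, -01-0, -011-, 1--10, 1-0-0, 1-1-1, 1-11-, 10--0, 101--
Prime implicants: --111, -01-0, -011-, -1010, 00-11, 000-1, 1--10, 1-0-0, 1-1-1, 1-11-, 10--0, 101--, 11-01, 1100-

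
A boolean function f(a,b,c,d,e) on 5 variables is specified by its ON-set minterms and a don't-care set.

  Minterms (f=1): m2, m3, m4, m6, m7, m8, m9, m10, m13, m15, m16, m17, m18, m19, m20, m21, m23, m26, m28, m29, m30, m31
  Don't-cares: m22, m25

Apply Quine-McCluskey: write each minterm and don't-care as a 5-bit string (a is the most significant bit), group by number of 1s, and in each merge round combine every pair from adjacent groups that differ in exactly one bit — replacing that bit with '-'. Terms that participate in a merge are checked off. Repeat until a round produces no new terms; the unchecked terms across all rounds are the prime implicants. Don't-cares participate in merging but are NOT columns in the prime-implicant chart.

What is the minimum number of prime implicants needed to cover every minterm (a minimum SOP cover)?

[col 0] 00010*, 00011*, 00100*, 00110*, 00111*, 01000*, 01001*, 01010*, 01101*, 01111*, 10000*, 10001*, 10010*, 10011*, 10100*, 10101*, 10110*, 10111*, 11001*, 11010*, 11100*, 11101*, 11110*, 11111*
[col 1] -0010*, -0011*, -0100*, -0110*, -0111*, -1001*, -1010*, -1101*, -1111*, 0-010*, 0-111*, 00-10*, 00-11*, 0001-*, 001-0*, 0011-*, 01-01*, 010-0, 0100-, 011-1*, 1-001*, 1-010*, 1-100*, 1-101*, 1-110*, 1-111*, 10-00*, 10-01*, 10-10*, 10-11*, 100-0*, 100-1*, 1000-*, 1001-*, 101-0*, 101-1*, 1010-*, 1011-*, 11-01*, 11-10*, 111-0*, 111-1*, 1110-*, 1111-*
[col 2] --010, --111, -0-10*, -0-11*, -001-*, -01-0, -011-*, -1-01, -11-1, 00-1-*, 1--01, 1--10, 1-1-0*, 1-1-1*, 1-10-*, 1-11-*, 10--0*, 10--1*, 10-0-*, 10-1-*, 100--*, 101--*, 111--*
[col 3] -0-1-, 1-1--, 10---
Prime implicants: --010, --111, -0-1-, -01-0, -1-01, -11-1, 010-0, 0100-, 1--01, 1--10, 1-1--, 10---
PI chart (minterm → PIs covering it):
  2 | --010,-0-1-
  3 | -0-1-  (sole → essential)
  4 | -01-0  (sole → essential)
  6 | -0-1-,-01-0
  7 | --111,-0-1-
  8 | 010-0,0100-
  9 | -1-01,0100-
  10 | --010,010-0
  13 | -1-01,-11-1
  15 | --111,-11-1
  16 | 10---  (sole → essential)
  17 | 1--01,10---
  18 | --010,-0-1-,1--10,10---
  19 | -0-1-,10---
  20 | -01-0,1-1--,10---
  21 | 1--01,1-1--,10---
  23 | --111,-0-1-,1-1--,10---
  26 | --010,1--10
  28 | 1-1--  (sole → essential)
  29 | -1-01,-11-1,1--01,1-1--
  30 | 1--10,1-1--
  31 | --111,-11-1,1-1--
Essential prime implicants: -0-1-, -01-0, 1-1--, 10---
Petrick residual → --010, -11-1, 0100-
Minimum SOP uses 7 PIs: c'de' + b'd + b'ce' + bce + a'bc'd' + ac + ab'

7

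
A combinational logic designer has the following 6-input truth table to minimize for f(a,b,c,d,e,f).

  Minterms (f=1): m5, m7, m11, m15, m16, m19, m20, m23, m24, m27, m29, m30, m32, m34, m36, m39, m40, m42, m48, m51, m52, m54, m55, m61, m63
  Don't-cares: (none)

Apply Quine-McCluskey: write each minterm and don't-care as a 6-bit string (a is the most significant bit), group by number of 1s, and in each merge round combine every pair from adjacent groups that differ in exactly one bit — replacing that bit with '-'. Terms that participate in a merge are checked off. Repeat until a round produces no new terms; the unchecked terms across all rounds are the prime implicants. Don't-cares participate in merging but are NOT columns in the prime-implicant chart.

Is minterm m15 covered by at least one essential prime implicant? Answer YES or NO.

[col 0] 000101*, 000111*, 001011*, 001111*, 010000*, 010011*, 010100*, 010111*, 011000*, 011011*, 011101*, 011110, 100000*, 100010*, 100100*, 100111*, 101000*, 101010*, 110000*, 110011*, 110100*, 110110*, 110111*, 111101*, 111111*
[col 1] -00111*, -10000*, -10011*, -10100*, -10111*, -11101, 0-0111*, 0-1011, 00-111, 0001-1, 001-11, 01-000, 01-011, 010-00*, 010-11*, 1-0000*, 1-0100*, 1-0111*, 10-000*, 10-010*, 100-00*, 1000-0*, 1010-0*, 11-111, 110-00*, 110-11*, 1101-0, 11011-, 1111-1
[col 2] --0111, -10-00, -10-11, 1-0-00, 10-0-0
Prime implicants: --0111, -10-00, -10-11, -11101, 0-1011, 00-111, 0001-1, 001-11, 01-000, 01-011, 011110, 1-0-00, 10-0-0, 11-111, 1101-0, 11011-, 1111-1
PI chart (minterm → PIs covering it):
  5 | 0001-1  (sole → essential)
  7 | --0111,00-111,0001-1
  11 | 0-1011,001-11
  15 | 00-111,001-11
  16 | -10-00,01-000
  19 | -10-11,01-011
  20 | -10-00  (sole → essential)
  23 | --0111,-10-11
  24 | 01-000  (sole → essential)
  27 | 0-1011,01-011
  29 | -11101  (sole → essential)
  30 | 011110  (sole → essential)
  32 | 1-0-00,10-0-0
  34 | 10-0-0  (sole → essential)
  36 | 1-0-00  (sole → essential)
  39 | --0111  (sole → essential)
  40 | 10-0-0  (sole → essential)
  42 | 10-0-0  (sole → essential)
  48 | -10-00,1-0-00
  51 | -10-11  (sole → essential)
  52 | -10-00,1-0-00,1101-0
  54 | 1101-0,11011-
  55 | --0111,-10-11,11-111,11011-
  61 | -11101,1111-1
  63 | 11-111,1111-1
Essential prime implicants: --0111, -10-00, -10-11, -11101, 0001-1, 01-000, 011110, 1-0-00, 10-0-0

NO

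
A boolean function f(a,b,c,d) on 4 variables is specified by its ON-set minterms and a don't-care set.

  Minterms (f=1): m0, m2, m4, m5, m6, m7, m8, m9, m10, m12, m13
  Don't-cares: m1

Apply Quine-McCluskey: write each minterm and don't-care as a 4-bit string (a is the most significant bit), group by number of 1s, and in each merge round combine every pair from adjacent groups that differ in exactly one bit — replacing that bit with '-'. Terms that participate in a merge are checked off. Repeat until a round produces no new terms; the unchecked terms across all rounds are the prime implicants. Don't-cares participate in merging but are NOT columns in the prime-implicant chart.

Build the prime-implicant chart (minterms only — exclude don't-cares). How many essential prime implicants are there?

size-2^0 implicants → 0000(✓)  0001(✓)  0010(✓)  0100(✓)  0101(✓)  0110(✓)  0111(✓)  1000(✓)  1001(✓)  1010(✓)  1100(✓)  1101(✓)
size-2^1 implicants → -000(✓)  -001(✓)  -010(✓)  -100(✓)  -101(✓)  0-00(✓)  0-01(✓)  0-10(✓)  00-0(✓)  000-(✓)  01-0(✓)  01-1(✓)  010-(✓)  011-(✓)  1-00(✓)  1-01(✓)  10-0(✓)  100-(✓)  110-(✓)
size-2^2 implicants → --00(✓)  --01(✓)  -0-0  -00-(✓)  -10-(✓)  0--0  0-0-(✓)  01--  1-0-(✓)
size-2^3 implicants → --0-
Unchecked terms (primes): --0-, -0-0, 0--0, 01--
Minterm coverage:
  m0 ⊆ --0-,-0-0,0--0
  m2 ⊆ -0-0,0--0
  m4 ⊆ --0-,0--0,01--
  m5 ⊆ --0-,01--
  m6 ⊆ 0--0,01--
  m7 ⊆ 01-- [E]
  m8 ⊆ --0-,-0-0
  m9 ⊆ --0- [E]
  m10 ⊆ -0-0 [E]
  m12 ⊆ --0- [E]
  m13 ⊆ --0- [E]
E = {--0-, -0-0, 01--}

3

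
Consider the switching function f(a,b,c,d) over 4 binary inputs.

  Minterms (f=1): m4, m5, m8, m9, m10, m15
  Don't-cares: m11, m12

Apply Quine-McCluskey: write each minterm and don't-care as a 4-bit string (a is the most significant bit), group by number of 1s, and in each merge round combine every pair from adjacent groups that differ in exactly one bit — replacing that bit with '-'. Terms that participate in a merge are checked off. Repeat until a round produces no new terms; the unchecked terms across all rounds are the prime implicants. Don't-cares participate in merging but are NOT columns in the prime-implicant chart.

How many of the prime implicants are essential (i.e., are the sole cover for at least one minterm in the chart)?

3

size-2^0 implicants → 0100(✓)  0101(✓)  1000(✓)  1001(✓)  1010(✓)  1011(✓)  1100(✓)  1111(✓)
size-2^1 implicants → -100  010-  1-00  1-11  10-0(✓)  10-1(✓)  100-(✓)  101-(✓)
size-2^2 implicants → 10--
Unchecked terms (primes): -100, 010-, 1-00, 1-11, 10--
Minterm coverage:
  m4 ⊆ -100,010-
  m5 ⊆ 010- [E]
  m8 ⊆ 1-00,10--
  m9 ⊆ 10-- [E]
  m10 ⊆ 10-- [E]
  m15 ⊆ 1-11 [E]
E = {010-, 1-11, 10--}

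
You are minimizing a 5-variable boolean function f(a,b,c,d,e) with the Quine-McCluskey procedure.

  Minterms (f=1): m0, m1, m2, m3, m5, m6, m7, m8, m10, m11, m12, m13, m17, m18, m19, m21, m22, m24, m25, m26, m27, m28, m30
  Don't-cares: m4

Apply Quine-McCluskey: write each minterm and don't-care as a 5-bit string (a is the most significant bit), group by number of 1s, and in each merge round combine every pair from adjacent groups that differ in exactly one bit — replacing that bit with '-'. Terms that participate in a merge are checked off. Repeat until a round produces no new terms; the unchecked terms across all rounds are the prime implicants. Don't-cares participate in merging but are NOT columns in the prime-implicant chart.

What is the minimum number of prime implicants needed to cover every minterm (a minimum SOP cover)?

7

size-2^0 implicants → 00000(✓)  00001(✓)  00010(✓)  00011(✓)  00100(✓)  00101(✓)  00110(✓)  00111(✓)  01000(✓)  01010(✓)  01011(✓)  01100(✓)  01101(✓)  10001(✓)  10010(✓)  10011(✓)  10101(✓)  10110(✓)  11000(✓)  11001(✓)  11010(✓)  11011(✓)  11100(✓)  11110(✓)
size-2^1 implicants → -0001(✓)  -0010(✓)  -0011(✓)  -0101(✓)  -0110(✓)  -1000(✓)  -1010(✓)  -1011(✓)  -1100(✓)  0-000(✓)  0-010(✓)  0-011(✓)  0-100(✓)  0-101(✓)  00-00(✓)  00-01(✓)  00-10(✓)  00-11(✓)  000-0(✓)  000-1(✓)  0000-(✓)  0001-(✓)  001-0(✓)  001-1(✓)  0010-(✓)  0011-(✓)  01-00(✓)  010-0(✓)  0101-(✓)  0110-(✓)  1-001(✓)  1-010(✓)  1-011(✓)  1-110(✓)  10-01(✓)  10-10(✓)  100-1(✓)  1001-(✓)  11-00(✓)  11-10(✓)  110-0(✓)  110-1(✓)  1100-(✓)  1101-(✓)  111-0(✓)
size-2^2 implicants → --010(✓)  --011(✓)  -0-01  -0-10  -00-1  -001-(✓)  -1-00  -10-0  -101-(✓)  0--00  0-0-0  0-01-(✓)  0-10-  00--0(✓)  00--1(✓)  00-0-(✓)  00-1-(✓)  000--(✓)  001--(✓)  1--10  1-0-1  1-01-(✓)  11--0  110--
size-2^3 implicants → --01-  00---
Unchecked terms (primes): --01-, -0-01, -0-10, -00-1, -1-00, -10-0, 0--00, 0-0-0, 0-10-, 00---, 1--10, 1-0-1, 11--0, 110--
Minterm coverage:
  m0 ⊆ 0--00,0-0-0,00---
  m1 ⊆ -0-01,-00-1,00---
  m2 ⊆ --01-,-0-10,0-0-0,00---
  m3 ⊆ --01-,-00-1,00---
  m5 ⊆ -0-01,0-10-,00---
  m6 ⊆ -0-10,00---
  m7 ⊆ 00--- [E]
  m8 ⊆ -1-00,-10-0,0--00,0-0-0
  m10 ⊆ --01-,-10-0,0-0-0
  m11 ⊆ --01- [E]
  m12 ⊆ -1-00,0--00,0-10-
  m13 ⊆ 0-10- [E]
  m17 ⊆ -0-01,-00-1,1-0-1
  m18 ⊆ --01-,-0-10,1--10
  m19 ⊆ --01-,-00-1,1-0-1
  m21 ⊆ -0-01 [E]
  m22 ⊆ -0-10,1--10
  m24 ⊆ -1-00,-10-0,11--0,110--
  m25 ⊆ 1-0-1,110--
  m26 ⊆ --01-,-10-0,1--10,11--0,110--
  m27 ⊆ --01-,1-0-1,110--
  m28 ⊆ -1-00,11--0
  m30 ⊆ 1--10,11--0
E = {--01-, -0-01, 0-10-, 00---}
Petrick residual → -1-00, 1--10, 1-0-1
Cover = c'd + b'd'e + bd'e' + a'cd' + a'b' + ade' + ac'e  |cover|=7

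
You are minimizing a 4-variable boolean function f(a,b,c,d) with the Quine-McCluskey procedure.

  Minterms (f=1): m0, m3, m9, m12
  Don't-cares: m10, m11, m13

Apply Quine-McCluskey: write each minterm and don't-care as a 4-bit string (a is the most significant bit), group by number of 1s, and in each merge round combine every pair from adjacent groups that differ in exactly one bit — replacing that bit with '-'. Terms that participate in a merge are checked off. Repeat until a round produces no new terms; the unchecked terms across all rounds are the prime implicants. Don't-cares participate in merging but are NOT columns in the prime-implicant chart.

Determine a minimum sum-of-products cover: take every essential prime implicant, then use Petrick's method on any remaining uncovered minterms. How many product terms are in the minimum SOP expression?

4

Round 0: 0000 0011✓ 1001✓ 1010✓ 1011✓ 1100✓ 1101✓
Round 1: -011 1-01 10-1 101- 110-
PIs = {-011, 0000, 1-01, 10-1, 101-, 110-}
Coverage chart:
  m0: 0000 ←essential
  m3: -011 ←essential
  m9: 1-01,10-1
  m12: 110- ←essential
Essential: -011, 0000, 110-
Petrick residual → 1-01
Min cover (4 terms): b'cd + a'b'c'd' + ac'd + abc'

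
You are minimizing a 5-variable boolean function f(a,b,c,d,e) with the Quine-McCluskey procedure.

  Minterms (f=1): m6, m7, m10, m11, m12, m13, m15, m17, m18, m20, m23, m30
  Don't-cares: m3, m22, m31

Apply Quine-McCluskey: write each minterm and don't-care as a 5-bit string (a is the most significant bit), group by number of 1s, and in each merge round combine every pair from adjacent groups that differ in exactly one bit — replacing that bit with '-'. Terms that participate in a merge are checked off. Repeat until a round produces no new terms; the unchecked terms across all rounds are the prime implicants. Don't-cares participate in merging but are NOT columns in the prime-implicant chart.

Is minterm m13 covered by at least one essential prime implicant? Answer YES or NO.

YES

size-2^0 implicants → 00011(✓)  00110(✓)  00111(✓)  01010(✓)  01011(✓)  01100(✓)  01101(✓)  01111(✓)  10001  10010(✓)  10100(✓)  10110(✓)  10111(✓)  11110(✓)  11111(✓)
size-2^1 implicants → -0110(✓)  -0111(✓)  -1111(✓)  0-011(✓)  0-111(✓)  00-11(✓)  0011-(✓)  01-11(✓)  0101-  011-1  0110-  1-110(✓)  1-111(✓)  10-10  101-0  1011-(✓)  1111-(✓)
size-2^2 implicants → --111  -011-  0--11  1-11-
Unchecked terms (primes): --111, -011-, 0--11, 0101-, 011-1, 0110-, 1-11-, 10-10, 10001, 101-0
Minterm coverage:
  m6 ⊆ -011- [E]
  m7 ⊆ --111,-011-,0--11
  m10 ⊆ 0101- [E]
  m11 ⊆ 0--11,0101-
  m12 ⊆ 0110- [E]
  m13 ⊆ 011-1,0110-
  m15 ⊆ --111,0--11,011-1
  m17 ⊆ 10001 [E]
  m18 ⊆ 10-10 [E]
  m20 ⊆ 101-0 [E]
  m23 ⊆ --111,-011-,1-11-
  m30 ⊆ 1-11- [E]
E = {-011-, 0101-, 0110-, 1-11-, 10-10, 10001, 101-0}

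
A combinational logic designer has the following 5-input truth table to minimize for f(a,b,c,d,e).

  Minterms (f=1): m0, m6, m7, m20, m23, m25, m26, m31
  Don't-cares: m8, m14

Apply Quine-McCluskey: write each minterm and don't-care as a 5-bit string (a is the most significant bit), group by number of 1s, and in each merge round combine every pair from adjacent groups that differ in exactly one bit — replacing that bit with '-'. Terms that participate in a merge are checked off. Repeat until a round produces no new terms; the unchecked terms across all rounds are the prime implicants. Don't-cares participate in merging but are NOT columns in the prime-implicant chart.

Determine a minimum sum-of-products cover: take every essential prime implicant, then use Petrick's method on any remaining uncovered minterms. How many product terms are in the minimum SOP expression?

Round 0: 00000✓ 00110✓ 00111✓ 01000✓ 01110✓ 10100 10111✓ 11001 11010 11111✓
Round 1: -0111 0-000 0-110 0011- 1-111
PIs = {-0111, 0-000, 0-110, 0011-, 1-111, 10100, 11001, 11010}
Coverage chart:
  m0: 0-000 ←essential
  m6: 0-110,0011-
  m7: -0111,0011-
  m20: 10100 ←essential
  m23: -0111,1-111
  m25: 11001 ←essential
  m26: 11010 ←essential
  m31: 1-111 ←essential
Essential: 0-000, 1-111, 10100, 11001, 11010
Petrick residual → 0011-
Min cover (6 terms): a'c'd'e' + a'b'cd + acde + ab'cd'e' + abc'd'e + abc'de'

6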